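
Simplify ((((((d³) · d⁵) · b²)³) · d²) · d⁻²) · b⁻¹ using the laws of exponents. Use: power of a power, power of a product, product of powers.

b⁵d²⁴

((((((d³) · d⁵) · b²)³) · d²) · d⁻²) · b⁻¹
= ((((((d³) · d⁵)³) · ((b²)³)) · d²) · d⁻²) · b⁻¹    [power of a product]
= ((((((d³)³) · ((d⁵)³)) · ((b²)³)) · d²) · d⁻²) · b⁻¹    [power of a product]
= (((((d⁹) · ((d⁵)³)) · ((b²)³)) · d²) · d⁻²) · b⁻¹    [power of a power]
= ((((d⁹ · d¹⁵) · ((b²)³)) · d²) · d⁻²) · b⁻¹    [power of a power]
= (((d²⁴ · ((b²)³)) · d²) · d⁻²) · b⁻¹    [product of powers]
= (((d²⁴ · b⁶) · d²) · d⁻²) · b⁻¹    [power of a power]
= b⁵d²⁴    [product of powers]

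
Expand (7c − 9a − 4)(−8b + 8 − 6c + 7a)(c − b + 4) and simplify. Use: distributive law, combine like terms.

−14bc² + 56b²c − 272bc − 88c² + 288c − 42c³ + 103ac² − 31abc + 312ac − 72ab² + 388ab − 400a − 63a²c + 63a²b − 252a² − 32b² + 160b − 128

(7c − 9a − 4)(−8b + 8 − 6c + 7a)(c − b + 4)
= (−56bc + 56c − 42c² + 49ac + 72ab − 72a + 54ac − 63a² + 32b − 32 + 24c − 28a)(c − b + 4)    [distributive law]
= (−56bc + 80c − 42c² + 103ac + 72ab − 100a − 63a² + 32b − 32)(c − b + 4)    [combine like terms]
= −56bc² + 56b²c − 224bc + 80c² − 80bc + 320c − 42c³ + 42bc² − 168c² + 103ac² − 103abc + 412ac + 72abc − 72ab² + 288ab − 100ac + 100ab − 400a − 63a²c + 63a²b − 252a² + 32bc − 32b² + 128b − 32c + 32b − 128    [distributive law]
= −14bc² + 56b²c − 272bc − 88c² + 288c − 42c³ + 103ac² − 31abc + 312ac − 72ab² + 388ab − 400a − 63a²c + 63a²b − 252a² − 32b² + 160b − 128    [combine like terms]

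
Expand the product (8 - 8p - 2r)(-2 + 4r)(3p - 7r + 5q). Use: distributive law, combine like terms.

-48p + 112r - 80q - 4pr - 252r^2 + 180qr + 48p^2 + 80pq - 96p^2r + 200pr^2 - 160pqr + 56r^3 - 40qr^2

(8 - 8p - 2r)(-2 + 4r)(3p - 7r + 5q)
= (-16 + 32r + 16p - 32pr + 4r - 8r^2)(3p - 7r + 5q)    [distributive law]
= (-16 + 36r + 16p - 32pr - 8r^2)(3p - 7r + 5q)    [combine like terms]
= -48p + 112r - 80q + 108pr - 252r^2 + 180qr + 48p^2 - 112pr + 80pq - 96p^2r + 224pr^2 - 160pqr - 24pr^2 + 56r^3 - 40qr^2    [distributive law]
= -48p + 112r - 80q - 4pr - 252r^2 + 180qr + 48p^2 + 80pq - 96p^2r + 200pr^2 - 160pqr + 56r^3 - 40qr^2    [combine like terms]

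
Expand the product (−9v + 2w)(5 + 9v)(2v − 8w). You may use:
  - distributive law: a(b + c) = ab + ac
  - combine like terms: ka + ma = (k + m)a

−90v^2 + 380vw − 162v^3 + 684v^2w − 80w^2 − 144vw^2

(−9v + 2w)(5 + 9v)(2v − 8w)
= (−45v − 81v^2 + 10w + 18vw)(2v − 8w)    [distributive law]
= −90v^2 + 360vw − 162v^3 + 648v^2w + 20vw − 80w^2 + 36v^2w − 144vw^2    [distributive law]
= −90v^2 + 380vw − 162v^3 + 684v^2w − 80w^2 − 144vw^2    [combine like terms]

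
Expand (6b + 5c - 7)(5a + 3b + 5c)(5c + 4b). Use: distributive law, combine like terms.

250abc + 120ab² + 270b²c + 72b³ + 325bc² + 125ac² + 125c³ - 175ac - 140ab - 245bc - 84b² - 175c²

(6b + 5c - 7)(5a + 3b + 5c)(5c + 4b)
= (30ab + 18b² + 30bc + 25ac + 15bc + 25c² - 35a - 21b - 35c)(5c + 4b)    [distributive law]
= (30ab + 18b² + 45bc + 25ac + 25c² - 35a - 21b - 35c)(5c + 4b)    [combine like terms]
= 150abc + 120ab² + 90b²c + 72b³ + 225bc² + 180b²c + 125ac² + 100abc + 125c³ + 100bc² - 175ac - 140ab - 105bc - 84b² - 175c² - 140bc    [distributive law]
= 250abc + 120ab² + 270b²c + 72b³ + 325bc² + 125ac² + 125c³ - 175ac - 140ab - 245bc - 84b² - 175c²    [combine like terms]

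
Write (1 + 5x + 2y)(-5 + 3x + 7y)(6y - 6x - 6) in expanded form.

-12y + 162x + 30 - 360xy + 42x^2 - 102y^2 - 156x^2y - 90x^3 + 162xy^2 + 84y^3

(1 + 5x + 2y)(-5 + 3x + 7y)(6y - 6x - 6)
= (-5 + 3x + 7y - 25x + 15x^2 + 35xy - 10y + 6xy + 14y^2)(6y - 6x - 6)    [distributive law]
= (-5 - 22x - 3y + 15x^2 + 41xy + 14y^2)(6y - 6x - 6)    [combine like terms]
= -30y + 30x + 30 - 132xy + 132x^2 + 132x - 18y^2 + 18xy + 18y + 90x^2y - 90x^3 - 90x^2 + 246xy^2 - 246x^2y - 246xy + 84y^3 - 84xy^2 - 84y^2    [distributive law]
= -12y + 162x + 30 - 360xy + 42x^2 - 102y^2 - 156x^2y - 90x^3 + 162xy^2 + 84y^3    [combine like terms]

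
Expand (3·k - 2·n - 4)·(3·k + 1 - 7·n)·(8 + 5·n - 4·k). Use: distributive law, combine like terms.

(3·k - 2·n - 4)·(3·k + 1 - 7·n)·(8 + 5·n - 4·k)
= (9·k² + 3·k - 21·k·n - 6·k·n - 2·n + 14·n² - 12·k - 4 + 28·n)·(8 + 5·n - 4·k)    [distributive law]
= (9·k² - 9·k - 27·k·n + 26·n + 14·n² - 4)·(8 + 5·n - 4·k)    [combine like terms]
= 72·k² + 45·k²·n - 36·k³ - 72·k - 45·k·n + 36·k² - 216·k·n - 135·k·n² + 108·k²·n + 208·n + 130·n² - 104·k·n + 112·n² + 70·n³ - 56·k·n² - 32 - 20·n + 16·k    [distributive law]
= 108·k² + 153·k²·n - 36·k³ - 56·k - 365·k·n - 191·k·n² + 188·n + 242·n² + 70·n³ - 32    [combine like terms]

108·k² + 153·k²·n - 36·k³ - 56·k - 365·k·n - 191·k·n² + 188·n + 242·n² + 70·n³ - 32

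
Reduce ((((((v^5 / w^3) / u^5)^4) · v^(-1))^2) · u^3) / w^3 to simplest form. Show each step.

u^(-37)·v^38·w^(-27)

((((((v^5 / w^3) / u^5)^4) · v^(-1))^2) · u^3) / w^3
= ((((((v^5 / w^3) / u^5)^4)^2) · ((v^(-1))^2)) · u^3) / w^3    [power of a product]
= (((((v^5 / w^3) / u^5)^8) · ((v^(-1))^2)) · u^3) / w^3    [power of a power]
= (((((v^5 / w^3)^8) / ((u^5)^8)) · ((v^(-1))^2)) · u^3) / w^3    [power of a quotient]
= ((((((v^5)^8) / ((w^3)^8)) / ((u^5)^8)) · ((v^(-1))^2)) · u^3) / w^3    [power of a quotient]
= ((((v^40 / ((w^3)^8)) / ((u^5)^8)) · ((v^(-1))^2)) · u^3) / w^3    [power of a power]
= ((((v^40 / w^24) / ((u^5)^8)) · ((v^(-1))^2)) · u^3) / w^3    [power of a power]
= ((((v^40 / w^24) / u^40) · ((v^(-1))^2)) · u^3) / w^3    [power of a power]
= ((((v^40 / w^24) / u^40) · v^(-2)) · u^3) / w^3    [power of a power]
= u^(-37)·v^38·w^(-27)    [quotient of powers; product of powers]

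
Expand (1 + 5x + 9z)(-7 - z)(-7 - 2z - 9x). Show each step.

49 + 462z + 308x + 191z^2 + 681xz + 315x^2 + 91xz^2 + 45x^2z + 18z^3

(1 + 5x + 9z)(-7 - z)(-7 - 2z - 9x)
= (-7 - z - 35x - 5xz - 63z - 9z^2)(-7 - 2z - 9x)    [distributive law]
= (-7 - 64z - 35x - 5xz - 9z^2)(-7 - 2z - 9x)    [combine like terms]
= 49 + 14z + 63x + 448z + 128z^2 + 576xz + 245x + 70xz + 315x^2 + 35xz + 10xz^2 + 45x^2z + 63z^2 + 18z^3 + 81xz^2    [distributive law]
= 49 + 462z + 308x + 191z^2 + 681xz + 315x^2 + 91xz^2 + 45x^2z + 18z^3    [combine like terms]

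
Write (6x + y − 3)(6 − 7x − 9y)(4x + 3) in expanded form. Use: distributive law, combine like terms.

(6x + y − 3)(6 − 7x − 9y)(4x + 3)
= (36x − 42x^2 − 54xy + 6y − 7xy − 9y^2 − 18 + 21x + 27y)(4x + 3)    [distributive law]
= (57x − 42x^2 − 61xy + 33y − 9y^2 − 18)(4x + 3)    [combine like terms]
= 228x^2 + 171x − 168x^3 − 126x^2 − 244x^2y − 183xy + 132xy + 99y − 36xy^2 − 27y^2 − 72x − 54    [distributive law]
= 102x^2 + 99x − 168x^3 − 244x^2y − 51xy + 99y − 36xy^2 − 27y^2 − 54    [combine like terms]

102x^2 + 99x − 168x^3 − 244x^2y − 51xy + 99y − 36xy^2 − 27y^2 − 54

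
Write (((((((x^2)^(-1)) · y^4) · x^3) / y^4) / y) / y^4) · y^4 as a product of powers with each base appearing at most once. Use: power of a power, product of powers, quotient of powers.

xy^(-1)

(((((((x^2)^(-1)) · y^4) · x^3) / y^4) / y) / y^4) · y^4
= (((((x^(-2) · y^4) · x^3) / y^4) / y) / y^4) · y^4    [power of a power]
= xy^(-1)    [quotient of powers; product of powers]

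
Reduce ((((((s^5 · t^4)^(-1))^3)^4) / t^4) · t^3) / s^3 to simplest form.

((((((s^5 · t^4)^(-1))^3)^4) / t^4) · t^3) / s^3
= (((((s^5 · t^4)^(-1))^12) / t^4) · t^3) / s^3    [power of a power]
= ((((s^5 · t^4)^(-12)) / t^4) · t^3) / s^3    [power of a power]
= (((((s^5)^(-12)) · ((t^4)^(-12))) / t^4) · t^3) / s^3    [power of a product]
= (((s^(-60) · ((t^4)^(-12))) / t^4) · t^3) / s^3    [power of a power]
= (((s^(-60) · t^(-48)) / t^4) · t^3) / s^3    [power of a power]
= s^(-63)t^(-49)    [quotient of powers; product of powers]

s^(-63)t^(-49)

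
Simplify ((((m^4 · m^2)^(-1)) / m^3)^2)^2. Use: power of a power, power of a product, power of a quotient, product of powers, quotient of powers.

((((m^4 · m^2)^(-1)) / m^3)^2)^2
= (((m^4 · m^2)^(-1)) / m^3)^4    [power of a power]
= (((m^4 · m^2)^(-1))^4) / ((m^3)^4)    [power of a quotient]
= ((m^4 · m^2)^(-4)) / ((m^3)^4)    [power of a power]
= (((m^4)^(-4)) · ((m^2)^(-4))) / ((m^3)^4)    [power of a product]
= (m^(-16) · ((m^2)^(-4))) / ((m^3)^4)    [power of a power]
= (m^(-16) · m^(-8)) / ((m^3)^4)    [power of a power]
= m^(-24) / ((m^3)^4)    [product of powers]
= m^(-24) / m^12    [power of a power]
= m^(-36)    [quotient of powers]

m^(-36)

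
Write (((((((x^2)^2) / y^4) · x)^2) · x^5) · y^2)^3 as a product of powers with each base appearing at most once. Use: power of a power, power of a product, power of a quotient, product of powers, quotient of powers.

(((((((x^2)^2) / y^4) · x)^2) · x^5) · y^2)^3
= (((((((x^2)^2) / y^4) · x)^2) · x^5)^3) · ((y^2)^3)    [power of a product]
= (((((((x^2)^2) / y^4) · x)^2)^3) · ((x^5)^3)) · ((y^2)^3)    [power of a product]
= ((((((x^2)^2) / y^4) · x)^6) · ((x^5)^3)) · ((y^2)^3)    [power of a power]
= ((((((x^2)^2) / y^4)^6) · (x^6)) · ((x^5)^3)) · ((y^2)^3)    [power of a product]
= ((((((x^2)^2)^6) / ((y^4)^6)) · (x^6)) · ((x^5)^3)) · ((y^2)^3)    [power of a quotient]
= (((((x^2)^12) / ((y^4)^6)) · (x^6)) · ((x^5)^3)) · ((y^2)^3)    [power of a power]
= (((x^24 / ((y^4)^6)) · (x^6)) · ((x^5)^3)) · ((y^2)^3)    [power of a power]
= (((x^24 / y^24) · (x^6)) · ((x^5)^3)) · ((y^2)^3)    [power of a power]
= (((x^24 / y^24) · x^6) · x^15) · ((y^2)^3)    [power of a power]
= (((x^24 / y^24) · x^6) · x^15) · y^6    [power of a power]
= x^45·y^(-18)    [quotient of powers; product of powers]

x^45·y^(-18)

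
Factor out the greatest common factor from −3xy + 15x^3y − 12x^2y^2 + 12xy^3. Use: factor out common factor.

−3xy + 15x^3y − 12x^2y^2 + 12xy^3
= 3(−xy + 5x^3y − 4x^2y^2 + 4xy^3)    [factor out 3]
= 3xy(−1 + 5x^2 − 4xy + 4y^2)    [factor out xy]

3xy(−1 + 5x^2 − 4xy + 4y^2)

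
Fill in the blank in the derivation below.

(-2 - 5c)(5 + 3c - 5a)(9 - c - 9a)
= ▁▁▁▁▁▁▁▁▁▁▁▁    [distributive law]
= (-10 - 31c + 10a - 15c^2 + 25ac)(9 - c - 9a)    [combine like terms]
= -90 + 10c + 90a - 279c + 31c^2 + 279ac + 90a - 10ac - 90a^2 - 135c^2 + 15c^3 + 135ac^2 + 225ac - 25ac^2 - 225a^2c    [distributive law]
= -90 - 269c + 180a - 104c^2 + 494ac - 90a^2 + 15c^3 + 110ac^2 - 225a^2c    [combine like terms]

Applying distributive law to the line above:

(-10 - 6c + 10a - 25c - 15c^2 + 25ac)(9 - c - 9a)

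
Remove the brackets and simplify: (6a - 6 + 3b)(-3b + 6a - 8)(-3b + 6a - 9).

(6a - 6 + 3b)(-3b + 6a - 8)(-3b + 6a - 9)
= (-18ab + 36a^2 - 48a + 18b - 36a + 48 - 9b^2 + 18ab - 24b)(-3b + 6a - 9)    [distributive law]
= (36a^2 - 84a - 6b + 48 - 9b^2)(-3b + 6a - 9)    [combine like terms]
= -108a^2b + 216a^3 - 324a^2 + 252ab - 504a^2 + 756a + 18b^2 - 36ab + 54b - 144b + 288a - 432 + 27b^3 - 54ab^2 + 81b^2    [distributive law]
= -108a^2b + 216a^3 - 828a^2 + 216ab + 1044a + 99b^2 - 90b - 432 + 27b^3 - 54ab^2    [combine like terms]

-108a^2b + 216a^3 - 828a^2 + 216ab + 1044a + 99b^2 - 90b - 432 + 27b^3 - 54ab^2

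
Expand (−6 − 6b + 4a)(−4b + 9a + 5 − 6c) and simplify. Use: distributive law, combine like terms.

−6b − 34a − 30 + 36c + 24b² − 70ab + 36bc + 36a² − 24ac

(−6 − 6b + 4a)(−4b + 9a + 5 − 6c)
= 24b − 54a − 30 + 36c + 24b² − 54ab − 30b + 36bc − 16ab + 36a² + 20a − 24ac    [distributive law]
= −6b − 34a − 30 + 36c + 24b² − 70ab + 36bc + 36a² − 24ac    [combine like terms]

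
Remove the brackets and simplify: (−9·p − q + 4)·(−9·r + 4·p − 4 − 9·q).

81·p·r − 36·p² + 52·p + 77·p·q + 9·q·r − 32·q + 9·q² − 36·r − 16

(−9·p − q + 4)·(−9·r + 4·p − 4 − 9·q)
= 81·p·r − 36·p² + 36·p + 81·p·q + 9·q·r − 4·p·q + 4·q + 9·q² − 36·r + 16·p − 16 − 36·q    [distributive law]
= 81·p·r − 36·p² + 52·p + 77·p·q + 9·q·r − 32·q + 9·q² − 36·r − 16    [combine like terms]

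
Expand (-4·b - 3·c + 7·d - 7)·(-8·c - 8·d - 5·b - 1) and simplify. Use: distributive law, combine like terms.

47·b·c - 3·b·d + 20·b² + 39·b + 24·c² - 32·c·d + 59·c - 56·d² + 49·d + 7

(-4·b - 3·c + 7·d - 7)·(-8·c - 8·d - 5·b - 1)
= 32·b·c + 32·b·d + 20·b² + 4·b + 24·c² + 24·c·d + 15·b·c + 3·c - 56·c·d - 56·d² - 35·b·d - 7·d + 56·c + 56·d + 35·b + 7    [distributive law]
= 47·b·c - 3·b·d + 20·b² + 39·b + 24·c² - 32·c·d + 59·c - 56·d² + 49·d + 7    [combine like terms]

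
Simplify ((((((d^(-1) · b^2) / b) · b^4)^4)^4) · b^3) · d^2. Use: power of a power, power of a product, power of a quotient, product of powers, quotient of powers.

b^83d^(-14)

((((((d^(-1) · b^2) / b) · b^4)^4)^4) · b^3) · d^2
= (((((d^(-1) · b^2) / b) · b^4)^16) · b^3) · d^2    [power of a power]
= (((((d^(-1) · b^2) / b)^16) · ((b^4)^16)) · b^3) · d^2    [power of a product]
= (((((d^(-1) · b^2)^16) / (b^16)) · ((b^4)^16)) · b^3) · d^2    [power of a quotient]
= ((((((d^(-1))^16) · ((b^2)^16)) / (b^16)) · ((b^4)^16)) · b^3) · d^2    [power of a product]
= ((((d^(-16) · ((b^2)^16)) / (b^16)) · ((b^4)^16)) · b^3) · d^2    [power of a power]
= ((((d^(-16) · b^32) / (b^16)) · ((b^4)^16)) · b^3) · d^2    [power of a power]
= ((((d^(-16) · b^32) / b^16) · b^64) · b^3) · d^2    [power of a power]
= b^83d^(-14)    [quotient of powers; product of powers]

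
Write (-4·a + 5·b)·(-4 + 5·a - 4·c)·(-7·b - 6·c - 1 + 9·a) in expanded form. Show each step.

-317·a·b - 112·a·c - 16·a + 164·a^2 + 365·a^2·b + 264·a^2·c - 180·a^3 - 442·a·b·c - 96·a·c^2 + 140·b^2 + 140·b·c + 20·b - 175·a·b^2 + 140·b^2·c + 120·b·c^2

(-4·a + 5·b)·(-4 + 5·a - 4·c)·(-7·b - 6·c - 1 + 9·a)
= (16·a - 20·a^2 + 16·a·c - 20·b + 25·a·b - 20·b·c)·(-7·b - 6·c - 1 + 9·a)    [distributive law]
= -112·a·b - 96·a·c - 16·a + 144·a^2 + 140·a^2·b + 120·a^2·c + 20·a^2 - 180·a^3 - 112·a·b·c - 96·a·c^2 - 16·a·c + 144·a^2·c + 140·b^2 + 120·b·c + 20·b - 180·a·b - 175·a·b^2 - 150·a·b·c - 25·a·b + 225·a^2·b + 140·b^2·c + 120·b·c^2 + 20·b·c - 180·a·b·c    [distributive law]
= -317·a·b - 112·a·c - 16·a + 164·a^2 + 365·a^2·b + 264·a^2·c - 180·a^3 - 442·a·b·c - 96·a·c^2 + 140·b^2 + 140·b·c + 20·b - 175·a·b^2 + 140·b^2·c + 120·b·c^2    [combine like terms]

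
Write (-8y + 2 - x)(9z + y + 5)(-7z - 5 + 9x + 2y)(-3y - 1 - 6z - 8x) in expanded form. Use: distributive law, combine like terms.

(-8y + 2 - x)(9z + y + 5)(-7z - 5 + 9x + 2y)(-3y - 1 - 6z - 8x)
= (-72yz - 8y^2 - 40y + 18z + 2y + 10 - 9xz - xy - 5x)(-7z - 5 + 9x + 2y)(-3y - 1 - 6z - 8x)    [distributive law]
= (-72yz - 8y^2 - 38y + 18z + 10 - 9xz - xy - 5x)(-7z - 5 + 9x + 2y)(-3y - 1 - 6z - 8x)    [combine like terms]
= (504yz^2 + 360yz - 648xyz - 144y^2z + 56y^2z + 40y^2 - 72xy^2 - 16y^3 + 266yz + 190y - 342xy - 76y^2 - 126z^2 - 90z + 162xz + 36yz - 70z - 50 + 90x + 20y + 63xz^2 + 45xz - 81x^2z - 18xyz + 7xyz + 5xy - 9x^2y - 2xy^2 + 35xz + 25x - 45x^2 - 10xy)(-3y - 1 - 6z - 8x)    [distributive law]
= (504yz^2 + 662yz - 659xyz - 88y^2z - 36y^2 - 74xy^2 - 16y^3 + 210y - 347xy - 126z^2 - 160z + 242xz - 50 + 115x + 63xz^2 - 81x^2z - 9x^2y - 45x^2)(-3y - 1 - 6z - 8x)    [combine like terms]
= -1512y^2z^2 - 504yz^2 - 3024yz^3 - 4032xyz^2 - 1986y^2z - 662yz - 3972yz^2 - 5296xyz + 1977xy^2z + 659xyz + 3954xyz^2 + 5272x^2yz + 264y^3z + 88y^2z + 528y^2z^2 + 704xy^2z + 108y^3 + 36y^2 + 216y^2z + 288xy^2 + 222xy^3 + 74xy^2 + 444xy^2z + 592x^2y^2 + 48y^4 + 16y^3 + 96y^3z + 128xy^3 - 630y^2 - 210y - 1260yz - 1680xy + 1041xy^2 + 347xy + 2082xyz + 2776x^2y + 378yz^2 + 126z^2 + 756z^3 + 1008xz^2 + 480yz + 160z + 960z^2 + 1280xz - 726xyz - 242xz - 1452xz^2 - 1936x^2z + 150y + 50 + 300z + 400x - 345xy - 115x - 690xz - 920x^2 - 189xyz^2 - 63xz^2 - 378xz^3 - 504x^2z^2 + 243x^2yz + 81x^2z + 486x^2z^2 + 648x^3z + 27x^2y^2 + 9x^2y + 54x^2yz + 72x^3y + 135x^2y + 45x^2 + 270x^2z + 360x^3    [distributive law]
= -984y^2z^2 - 4098yz^2 - 3024yz^3 - 267xyz^2 - 1682y^2z - 1442yz - 3281xyz + 3125xy^2z + 5569x^2yz + 360y^3z + 124y^3 - 594y^2 + 1403xy^2 + 350xy^3 + 619x^2y^2 + 48y^4 - 60y - 1678xy + 2920x^2y + 1086z^2 + 756z^3 - 507xz^2 + 460z + 348xz - 1585x^2z + 50 + 285x - 875x^2 - 378xz^3 - 18x^2z^2 + 648x^3z + 72x^3y + 360x^3    [combine like terms]

-984y^2z^2 - 4098yz^2 - 3024yz^3 - 267xyz^2 - 1682y^2z - 1442yz - 3281xyz + 3125xy^2z + 5569x^2yz + 360y^3z + 124y^3 - 594y^2 + 1403xy^2 + 350xy^3 + 619x^2y^2 + 48y^4 - 60y - 1678xy + 2920x^2y + 1086z^2 + 756z^3 - 507xz^2 + 460z + 348xz - 1585x^2z + 50 + 285x - 875x^2 - 378xz^3 - 18x^2z^2 + 648x^3z + 72x^3y + 360x^3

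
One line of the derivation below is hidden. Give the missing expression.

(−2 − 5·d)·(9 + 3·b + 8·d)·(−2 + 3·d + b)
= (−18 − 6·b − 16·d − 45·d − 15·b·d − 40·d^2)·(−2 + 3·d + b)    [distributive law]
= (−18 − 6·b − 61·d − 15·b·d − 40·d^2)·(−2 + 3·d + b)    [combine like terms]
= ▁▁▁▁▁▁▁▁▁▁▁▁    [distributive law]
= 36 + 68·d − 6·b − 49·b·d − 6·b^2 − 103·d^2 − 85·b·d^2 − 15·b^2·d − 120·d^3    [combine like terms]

By distributive law:

36 − 54·d − 18·b + 12·b − 18·b·d − 6·b^2 + 122·d − 183·d^2 − 61·b·d + 30·b·d − 45·b·d^2 − 15·b^2·d + 80·d^2 − 120·d^3 − 40·b·d^2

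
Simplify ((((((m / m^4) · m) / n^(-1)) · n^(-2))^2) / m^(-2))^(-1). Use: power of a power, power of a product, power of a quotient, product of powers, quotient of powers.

((((((m / m^4) · m) / n^(-1)) · n^(-2))^2) / m^(-2))^(-1)
= ((((((m / m^4) · m) / n^(-1)) · n^(-2))^2)^(-1)) / ((m^(-2))^(-1))    [power of a quotient]
= (((((m / m^4) · m) / n^(-1)) · n^(-2))^(-2)) / ((m^(-2))^(-1))    [power of a power]
= (((((m / m^4) · m) / n^(-1))^(-2)) · ((n^(-2))^(-2))) / ((m^(-2))^(-1))    [power of a product]
= (((((m / m^4) · m)^(-2)) / ((n^(-1))^(-2))) · ((n^(-2))^(-2))) / ((m^(-2))^(-1))    [power of a quotient]
= (((((m / m^4)^(-2)) · (m^(-2))) / ((n^(-1))^(-2))) · ((n^(-2))^(-2))) / ((m^(-2))^(-1))    [power of a product]
= (((((m^(-2)) / ((m^4)^(-2))) · (m^(-2))) / ((n^(-1))^(-2))) · ((n^(-2))^(-2))) / ((m^(-2))^(-1))    [power of a quotient]
= ((((m^(-2) / m^(-8)) · (m^(-2))) / ((n^(-1))^(-2))) · ((n^(-2))^(-2))) / ((m^(-2))^(-1))    [power of a power]
= (((m^6 · (m^(-2))) / ((n^(-1))^(-2))) · ((n^(-2))^(-2))) / ((m^(-2))^(-1))    [quotient of powers]
= ((m^4 / ((n^(-1))^(-2))) · ((n^(-2))^(-2))) / ((m^(-2))^(-1))    [product of powers]
= ((m^4 / n^2) · ((n^(-2))^(-2))) / ((m^(-2))^(-1))    [power of a power]
= ((m^4 / n^2) · n^4) / ((m^(-2))^(-1))    [power of a power]
= ((m^4 / n^2) · n^4) / m^2    [power of a power]
= m^2n^2    [quotient of powers]

m^2n^2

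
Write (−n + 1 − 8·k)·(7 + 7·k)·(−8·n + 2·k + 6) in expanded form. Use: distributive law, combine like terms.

(−n + 1 − 8·k)·(7 + 7·k)·(−8·n + 2·k + 6)
= (−7·n − 7·k·n + 7 + 7·k − 56·k − 56·k^2)·(−8·n + 2·k + 6)    [distributive law]
= (−7·n − 7·k·n + 7 − 49·k − 56·k^2)·(−8·n + 2·k + 6)    [combine like terms]
= 56·n^2 − 14·k·n − 42·n + 56·k·n^2 − 14·k^2·n − 42·k·n − 56·n + 14·k + 42 + 392·k·n − 98·k^2 − 294·k + 448·k^2·n − 112·k^3 − 336·k^2    [distributive law]
= 56·n^2 + 336·k·n − 98·n + 56·k·n^2 + 434·k^2·n − 280·k + 42 − 434·k^2 − 112·k^3    [combine like terms]

56·n^2 + 336·k·n − 98·n + 56·k·n^2 + 434·k^2·n − 280·k + 42 − 434·k^2 − 112·k^3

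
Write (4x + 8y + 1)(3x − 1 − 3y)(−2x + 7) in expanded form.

−24x^3 + 86x^2 − 5x − 24x^2y + 106xy − 77y + 48xy^2 − 168y^2 − 7

(4x + 8y + 1)(3x − 1 − 3y)(−2x + 7)
= (12x^2 − 4x − 12xy + 24xy − 8y − 24y^2 + 3x − 1 − 3y)(−2x + 7)    [distributive law]
= (12x^2 − x + 12xy − 11y − 24y^2 − 1)(−2x + 7)    [combine like terms]
= −24x^3 + 84x^2 + 2x^2 − 7x − 24x^2y + 84xy + 22xy − 77y + 48xy^2 − 168y^2 + 2x − 7    [distributive law]
= −24x^3 + 86x^2 − 5x − 24x^2y + 106xy − 77y + 48xy^2 − 168y^2 − 7    [combine like terms]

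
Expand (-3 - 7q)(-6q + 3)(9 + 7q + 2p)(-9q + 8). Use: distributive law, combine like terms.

(-3 - 7q)(-6q + 3)(9 + 7q + 2p)(-9q + 8)
= (18q - 9 + 42q^2 - 21q)(9 + 7q + 2p)(-9q + 8)    [distributive law]
= (-3q - 9 + 42q^2)(9 + 7q + 2p)(-9q + 8)    [combine like terms]
= (-27q - 21q^2 - 6pq - 81 - 63q - 18p + 378q^2 + 294q^3 + 84pq^2)(-9q + 8)    [distributive law]
= (-90q + 357q^2 - 6pq - 81 - 18p + 294q^3 + 84pq^2)(-9q + 8)    [combine like terms]
= 810q^2 - 720q - 3213q^3 + 2856q^2 + 54pq^2 - 48pq + 729q - 648 + 162pq - 144p - 2646q^4 + 2352q^3 - 756pq^3 + 672pq^2    [distributive law]
= 3666q^2 + 9q - 861q^3 + 726pq^2 + 114pq - 648 - 144p - 2646q^4 - 756pq^3    [combine like terms]

3666q^2 + 9q - 861q^3 + 726pq^2 + 114pq - 648 - 144p - 2646q^4 - 756pq^3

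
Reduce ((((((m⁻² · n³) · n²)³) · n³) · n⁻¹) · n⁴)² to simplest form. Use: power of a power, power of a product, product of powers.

m⁻¹²n⁴²

((((((m⁻² · n³) · n²)³) · n³) · n⁻¹) · n⁴)²
= ((((((m⁻² · n³) · n²)³) · n³) · n⁻¹)²) · ((n⁴)²)    [power of a product]
= ((((((m⁻² · n³) · n²)³) · n³)²) · ((n⁻¹)²)) · ((n⁴)²)    [power of a product]
= ((((((m⁻² · n³) · n²)³)²) · ((n³)²)) · ((n⁻¹)²)) · ((n⁴)²)    [power of a product]
= (((((m⁻² · n³) · n²)⁶) · ((n³)²)) · ((n⁻¹)²)) · ((n⁴)²)    [power of a power]
= (((((m⁻² · n³)⁶) · ((n²)⁶)) · ((n³)²)) · ((n⁻¹)²)) · ((n⁴)²)    [power of a product]
= ((((((m⁻²)⁶) · ((n³)⁶)) · ((n²)⁶)) · ((n³)²)) · ((n⁻¹)²)) · ((n⁴)²)    [power of a product]
= ((((m⁻¹² · ((n³)⁶)) · ((n²)⁶)) · ((n³)²)) · ((n⁻¹)²)) · ((n⁴)²)    [power of a power]
= ((((m⁻¹² · n¹⁸) · ((n²)⁶)) · ((n³)²)) · ((n⁻¹)²)) · ((n⁴)²)    [power of a power]
= ((((m⁻¹² · n¹⁸) · n¹²) · ((n³)²)) · ((n⁻¹)²)) · ((n⁴)²)    [power of a power]
= ((((m⁻¹² · n¹⁸) · n¹²) · n⁶) · ((n⁻¹)²)) · ((n⁴)²)    [power of a power]
= ((((m⁻¹² · n¹⁸) · n¹²) · n⁶) · n⁻²) · ((n⁴)²)    [power of a power]
= ((((m⁻¹² · n¹⁸) · n¹²) · n⁶) · n⁻²) · n⁸    [power of a power]
= m⁻¹²n⁴²    [product of powers]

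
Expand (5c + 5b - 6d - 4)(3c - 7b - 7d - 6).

15c^2 - 20bc - 53cd - 42c - 35b^2 + 7bd - 2b + 42d^2 + 64d + 24

(5c + 5b - 6d - 4)(3c - 7b - 7d - 6)
= 15c^2 - 35bc - 35cd - 30c + 15bc - 35b^2 - 35bd - 30b - 18cd + 42bd + 42d^2 + 36d - 12c + 28b + 28d + 24    [distributive law]
= 15c^2 - 20bc - 53cd - 42c - 35b^2 + 7bd - 2b + 42d^2 + 64d + 24    [combine like terms]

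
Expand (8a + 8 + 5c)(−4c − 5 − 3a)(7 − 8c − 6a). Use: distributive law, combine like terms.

(8a + 8 + 5c)(−4c − 5 − 3a)(7 − 8c − 6a)
= (−32ac − 40a − 24a² − 32c − 40 − 24a − 20c² − 25c − 15ac)(7 − 8c − 6a)    [distributive law]
= (−47ac − 64a − 24a² − 57c − 40 − 20c²)(7 − 8c − 6a)    [combine like terms]
= −329ac + 376ac² + 282a²c − 448a + 512ac + 384a² − 168a² + 192a²c + 144a³ − 399c + 456c² + 342ac − 280 + 320c + 240a − 140c² + 160c³ + 120ac²    [distributive law]
= 525ac + 496ac² + 474a²c − 208a + 216a² + 144a³ − 79c + 316c² − 280 + 160c³    [combine like terms]

525ac + 496ac² + 474a²c − 208a + 216a² + 144a³ − 79c + 316c² − 280 + 160c³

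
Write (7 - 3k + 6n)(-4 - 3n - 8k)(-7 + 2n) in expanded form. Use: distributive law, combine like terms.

196 + 259n + 36n^2 + 308k + 185kn - 78kn^2 - 168k^2 + 48k^2n - 36n^3

(7 - 3k + 6n)(-4 - 3n - 8k)(-7 + 2n)
= (-28 - 21n - 56k + 12k + 9kn + 24k^2 - 24n - 18n^2 - 48kn)(-7 + 2n)    [distributive law]
= (-28 - 45n - 44k - 39kn + 24k^2 - 18n^2)(-7 + 2n)    [combine like terms]
= 196 - 56n + 315n - 90n^2 + 308k - 88kn + 273kn - 78kn^2 - 168k^2 + 48k^2n + 126n^2 - 36n^3    [distributive law]
= 196 + 259n + 36n^2 + 308k + 185kn - 78kn^2 - 168k^2 + 48k^2n - 36n^3    [combine like terms]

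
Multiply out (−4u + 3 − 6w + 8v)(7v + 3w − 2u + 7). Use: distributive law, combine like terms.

(−4u + 3 − 6w + 8v)(7v + 3w − 2u + 7)
= −28uv − 12uw + 8u^2 − 28u + 21v + 9w − 6u + 21 − 42vw − 18w^2 + 12uw − 42w + 56v^2 + 24vw − 16uv + 56v    [distributive law]
= −44uv + 8u^2 − 34u + 77v − 33w + 21 − 18vw − 18w^2 + 56v^2    [combine like terms]

−44uv + 8u^2 − 34u + 77v − 33w + 21 − 18vw − 18w^2 + 56v^2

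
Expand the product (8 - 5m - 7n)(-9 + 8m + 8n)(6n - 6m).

-432n + 432m - 108mn - 654m^2 + 762n^2 + 336m^2n + 240m^3 - 240mn^2 - 336n^3

(8 - 5m - 7n)(-9 + 8m + 8n)(6n - 6m)
= (-72 + 64m + 64n + 45m - 40m^2 - 40mn + 63n - 56mn - 56n^2)(6n - 6m)    [distributive law]
= (-72 + 109m + 127n - 40m^2 - 96mn - 56n^2)(6n - 6m)    [combine like terms]
= -432n + 432m + 654mn - 654m^2 + 762n^2 - 762mn - 240m^2n + 240m^3 - 576mn^2 + 576m^2n - 336n^3 + 336mn^2    [distributive law]
= -432n + 432m - 108mn - 654m^2 + 762n^2 + 336m^2n + 240m^3 - 240mn^2 - 336n^3    [combine like terms]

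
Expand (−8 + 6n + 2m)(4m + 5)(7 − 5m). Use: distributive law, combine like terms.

(−8 + 6n + 2m)(4m + 5)(7 − 5m)
= (−32m − 40 + 24mn + 30n + 8m² + 10m)(7 − 5m)    [distributive law]
= (−22m − 40 + 24mn + 30n + 8m²)(7 − 5m)    [combine like terms]
= −154m + 110m² − 280 + 200m + 168mn − 120m²n + 210n − 150mn + 56m² − 40m³    [distributive law]
= 46m + 166m² − 280 + 18mn − 120m²n + 210n − 40m³    [combine like terms]

46m + 166m² − 280 + 18mn − 120m²n + 210n − 40m³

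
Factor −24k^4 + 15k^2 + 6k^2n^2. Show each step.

−24k^4 + 15k^2 + 6k^2n^2
= 3(−8k^4 + 5k^2 + 2k^2n^2)    [factor out 3]
= 3k^2(−8k^2 + 5 + 2n^2)    [factor out k^2]

3k^2(−8k^2 + 5 + 2n^2)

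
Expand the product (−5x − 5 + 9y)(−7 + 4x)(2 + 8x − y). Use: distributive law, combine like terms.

310x + 80x^2 − 447xy − 160x^3 + 308x^2y + 70 − 161y + 63y^2 − 36xy^2

(−5x − 5 + 9y)(−7 + 4x)(2 + 8x − y)
= (35x − 20x^2 + 35 − 20x − 63y + 36xy)(2 + 8x − y)    [distributive law]
= (15x − 20x^2 + 35 − 63y + 36xy)(2 + 8x − y)    [combine like terms]
= 30x + 120x^2 − 15xy − 40x^2 − 160x^3 + 20x^2y + 70 + 280x − 35y − 126y − 504xy + 63y^2 + 72xy + 288x^2y − 36xy^2    [distributive law]
= 310x + 80x^2 − 447xy − 160x^3 + 308x^2y + 70 − 161y + 63y^2 − 36xy^2    [combine like terms]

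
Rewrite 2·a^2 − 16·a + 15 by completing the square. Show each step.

2(a − 4)^2 − 17

2·a^2 − 16·a + 15
= 2(a^2 − 8·a) + 15    [factor out 2 from the a-terms]
= 2(a^2 − 8·a + 16 − 16) + 15    [add and subtract 16 inside the bracket]
= 2(a − 4)^2 − 32 + 15    [perfect-square identity]
= 2(a − 4)^2 − 17    [combine constants]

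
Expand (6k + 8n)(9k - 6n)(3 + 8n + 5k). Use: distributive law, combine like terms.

162k^2 + 612k^2n + 270k^3 + 108kn + 48kn^2 - 144n^2 - 384n^3

(6k + 8n)(9k - 6n)(3 + 8n + 5k)
= (54k^2 - 36kn + 72kn - 48n^2)(3 + 8n + 5k)    [distributive law]
= (54k^2 + 36kn - 48n^2)(3 + 8n + 5k)    [combine like terms]
= 162k^2 + 432k^2n + 270k^3 + 108kn + 288kn^2 + 180k^2n - 144n^2 - 384n^3 - 240kn^2    [distributive law]
= 162k^2 + 612k^2n + 270k^3 + 108kn + 48kn^2 - 144n^2 - 384n^3    [combine like terms]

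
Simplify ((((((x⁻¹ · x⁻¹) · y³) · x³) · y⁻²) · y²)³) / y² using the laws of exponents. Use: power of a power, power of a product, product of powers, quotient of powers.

x³y⁷

((((((x⁻¹ · x⁻¹) · y³) · x³) · y⁻²) · y²)³) / y²
= ((((((x⁻¹ · x⁻¹) · y³) · x³) · y⁻²)³) · ((y²)³)) / y²    [power of a product]
= ((((((x⁻¹ · x⁻¹) · y³) · x³)³) · ((y⁻²)³)) · ((y²)³)) / y²    [power of a product]
= ((((((x⁻¹ · x⁻¹) · y³)³) · ((x³)³)) · ((y⁻²)³)) · ((y²)³)) / y²    [power of a product]
= ((((((x⁻¹ · x⁻¹)³) · ((y³)³)) · ((x³)³)) · ((y⁻²)³)) · ((y²)³)) / y²    [power of a product]
= (((((((x⁻¹)³) · ((x⁻¹)³)) · ((y³)³)) · ((x³)³)) · ((y⁻²)³)) · ((y²)³)) / y²    [power of a product]
= (((((x⁻³ · ((x⁻¹)³)) · ((y³)³)) · ((x³)³)) · ((y⁻²)³)) · ((y²)³)) / y²    [power of a power]
= (((((x⁻³ · x⁻³) · ((y³)³)) · ((x³)³)) · ((y⁻²)³)) · ((y²)³)) / y²    [power of a power]
= ((((x⁻⁶ · ((y³)³)) · ((x³)³)) · ((y⁻²)³)) · ((y²)³)) / y²    [product of powers]
= ((((x⁻⁶ · y⁹) · ((x³)³)) · ((y⁻²)³)) · ((y²)³)) / y²    [power of a power]
= ((((x⁻⁶ · y⁹) · x⁹) · ((y⁻²)³)) · ((y²)³)) / y²    [power of a power]
= ((((x⁻⁶ · y⁹) · x⁹) · y⁻⁶) · ((y²)³)) / y²    [power of a power]
= ((((x⁻⁶ · y⁹) · x⁹) · y⁻⁶) · y⁶) / y²    [power of a power]
= x³y⁷    [quotient of powers; product of powers]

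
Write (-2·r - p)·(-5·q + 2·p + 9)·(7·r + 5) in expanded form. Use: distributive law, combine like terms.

(-2·r - p)·(-5·q + 2·p + 9)·(7·r + 5)
= (10·q·r - 4·p·r - 18·r + 5·p·q - 2·p^2 - 9·p)·(7·r + 5)    [distributive law]
= 70·q·r^2 + 50·q·r - 28·p·r^2 - 20·p·r - 126·r^2 - 90·r + 35·p·q·r + 25·p·q - 14·p^2·r - 10·p^2 - 63·p·r - 45·p    [distributive law]
= 70·q·r^2 + 50·q·r - 28·p·r^2 - 83·p·r - 126·r^2 - 90·r + 35·p·q·r + 25·p·q - 14·p^2·r - 10·p^2 - 45·p    [combine like terms]

70·q·r^2 + 50·q·r - 28·p·r^2 - 83·p·r - 126·r^2 - 90·r + 35·p·q·r + 25·p·q - 14·p^2·r - 10·p^2 - 45·p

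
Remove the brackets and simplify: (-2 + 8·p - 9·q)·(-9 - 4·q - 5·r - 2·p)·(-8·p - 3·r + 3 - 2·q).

-348·p - 24·r + 54 + 231·q - 618·p·q - 152·q·r - 70·q^2 + 4·p·r - 30·r^2 + 496·p^2 + 144·p^2·q - 238·p·q·r - 260·p·q^2 + 368·p^2·r + 120·p·r^2 + 128·p^3 - 198·q^2·r - 72·q^3 - 135·q·r^2

(-2 + 8·p - 9·q)·(-9 - 4·q - 5·r - 2·p)·(-8·p - 3·r + 3 - 2·q)
= (18 + 8·q + 10·r + 4·p - 72·p - 32·p·q - 40·p·r - 16·p^2 + 81·q + 36·q^2 + 45·q·r + 18·p·q)·(-8·p - 3·r + 3 - 2·q)    [distributive law]
= (18 + 89·q + 10·r - 68·p - 14·p·q - 40·p·r - 16·p^2 + 36·q^2 + 45·q·r)·(-8·p - 3·r + 3 - 2·q)    [combine like terms]
= -144·p - 54·r + 54 - 36·q - 712·p·q - 267·q·r + 267·q - 178·q^2 - 80·p·r - 30·r^2 + 30·r - 20·q·r + 544·p^2 + 204·p·r - 204·p + 136·p·q + 112·p^2·q + 42·p·q·r - 42·p·q + 28·p·q^2 + 320·p^2·r + 120·p·r^2 - 120·p·r + 80·p·q·r + 128·p^3 + 48·p^2·r - 48·p^2 + 32·p^2·q - 288·p·q^2 - 108·q^2·r + 108·q^2 - 72·q^3 - 360·p·q·r - 135·q·r^2 + 135·q·r - 90·q^2·r    [distributive law]
= -348·p - 24·r + 54 + 231·q - 618·p·q - 152·q·r - 70·q^2 + 4·p·r - 30·r^2 + 496·p^2 + 144·p^2·q - 238·p·q·r - 260·p·q^2 + 368·p^2·r + 120·p·r^2 + 128·p^3 - 198·q^2·r - 72·q^3 - 135·q·r^2    [combine like terms]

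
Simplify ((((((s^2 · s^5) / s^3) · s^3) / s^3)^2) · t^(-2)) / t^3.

((((((s^2 · s^5) / s^3) · s^3) / s^3)^2) · t^(-2)) / t^3
= ((((((s^2 · s^5) / s^3) · s^3)^2) / ((s^3)^2)) · t^(-2)) / t^3    [power of a quotient]
= ((((((s^2 · s^5) / s^3)^2) · ((s^3)^2)) / ((s^3)^2)) · t^(-2)) / t^3    [power of a product]
= ((((((s^2 · s^5)^2) / ((s^3)^2)) · ((s^3)^2)) / ((s^3)^2)) · t^(-2)) / t^3    [power of a quotient]
= (((((((s^2)^2) · ((s^5)^2)) / ((s^3)^2)) · ((s^3)^2)) / ((s^3)^2)) · t^(-2)) / t^3    [power of a product]
= (((((s^4 · ((s^5)^2)) / ((s^3)^2)) · ((s^3)^2)) / ((s^3)^2)) · t^(-2)) / t^3    [power of a power]
= (((((s^4 · s^10) / ((s^3)^2)) · ((s^3)^2)) / ((s^3)^2)) · t^(-2)) / t^3    [power of a power]
= ((((s^14 / ((s^3)^2)) · ((s^3)^2)) / ((s^3)^2)) · t^(-2)) / t^3    [product of powers]
= ((((s^14 / s^6) · ((s^3)^2)) / ((s^3)^2)) · t^(-2)) / t^3    [power of a power]
= (((s^8 · ((s^3)^2)) / ((s^3)^2)) · t^(-2)) / t^3    [quotient of powers]
= (((s^8 · s^6) / ((s^3)^2)) · t^(-2)) / t^3    [power of a power]
= ((s^14 / ((s^3)^2)) · t^(-2)) / t^3    [product of powers]
= ((s^14 / s^6) · t^(-2)) / t^3    [power of a power]
= (s^8 · t^(-2)) / t^3    [quotient of powers]
= s^8t^(-5)    [quotient of powers]

s^8t^(-5)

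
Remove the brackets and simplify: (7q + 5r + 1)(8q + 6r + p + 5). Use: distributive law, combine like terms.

56q² + 82qr + 7pq + 43q + 30r² + 5pr + 31r + p + 5

(7q + 5r + 1)(8q + 6r + p + 5)
= 56q² + 42qr + 7pq + 35q + 40qr + 30r² + 5pr + 25r + 8q + 6r + p + 5    [distributive law]
= 56q² + 82qr + 7pq + 43q + 30r² + 5pr + 31r + p + 5    [combine like terms]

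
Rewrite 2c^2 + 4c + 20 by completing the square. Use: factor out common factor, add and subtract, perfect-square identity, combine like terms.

2c^2 + 4c + 20
= 2(c^2 + 2c) + 20    [factor out 2 from the c-terms]
= 2(c^2 + 2c + 1 - 1) + 20    [add and subtract 1 inside the bracket]
= 2(c + 1)^2 - 2 + 20    [perfect-square identity]
= 2(c + 1)^2 + 18    [combine constants]

2(c + 1)^2 + 18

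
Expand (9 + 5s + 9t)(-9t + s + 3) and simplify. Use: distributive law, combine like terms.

-54t + 24s + 27 - 36st + 5s² - 81t²

(9 + 5s + 9t)(-9t + s + 3)
= -81t + 9s + 27 - 45st + 5s² + 15s - 81t² + 9st + 27t    [distributive law]
= -54t + 24s + 27 - 36st + 5s² - 81t²    [combine like terms]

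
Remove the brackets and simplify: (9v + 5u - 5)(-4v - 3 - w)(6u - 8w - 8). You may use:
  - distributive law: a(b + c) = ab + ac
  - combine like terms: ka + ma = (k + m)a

-216uv^2 + 288v^2w + 288v^2 + 118uv + 128vw + 56v + 106uvw + 72vw^2 - 120u^2v - 90u^2 + 190uw + 210u - 30u^2w + 40uw^2 - 160w - 120 - 40w^2

(9v + 5u - 5)(-4v - 3 - w)(6u - 8w - 8)
= (-36v^2 - 27v - 9vw - 20uv - 15u - 5uw + 20v + 15 + 5w)(6u - 8w - 8)    [distributive law]
= (-36v^2 - 7v - 9vw - 20uv - 15u - 5uw + 15 + 5w)(6u - 8w - 8)    [combine like terms]
= -216uv^2 + 288v^2w + 288v^2 - 42uv + 56vw + 56v - 54uvw + 72vw^2 + 72vw - 120u^2v + 160uvw + 160uv - 90u^2 + 120uw + 120u - 30u^2w + 40uw^2 + 40uw + 90u - 120w - 120 + 30uw - 40w^2 - 40w    [distributive law]
= -216uv^2 + 288v^2w + 288v^2 + 118uv + 128vw + 56v + 106uvw + 72vw^2 - 120u^2v - 90u^2 + 190uw + 210u - 30u^2w + 40uw^2 - 160w - 120 - 40w^2    [combine like terms]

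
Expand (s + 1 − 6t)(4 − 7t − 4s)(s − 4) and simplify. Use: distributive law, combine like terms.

17s^2t − 99st − 4s^3 + 16s^2 + 4s − 16 + 124t + 42st^2 − 168t^2

(s + 1 − 6t)(4 − 7t − 4s)(s − 4)
= (4s − 7st − 4s^2 + 4 − 7t − 4s − 24t + 42t^2 + 24st)(s − 4)    [distributive law]
= (17st − 4s^2 + 4 − 31t + 42t^2)(s − 4)    [combine like terms]
= 17s^2t − 68st − 4s^3 + 16s^2 + 4s − 16 − 31st + 124t + 42st^2 − 168t^2    [distributive law]
= 17s^2t − 99st − 4s^3 + 16s^2 + 4s − 16 + 124t + 42st^2 − 168t^2    [combine like terms]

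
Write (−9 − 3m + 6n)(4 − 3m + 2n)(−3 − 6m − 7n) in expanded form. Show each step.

108 + 171m + 234n − 117m^2 − 69mn − 78n^2 − 54m^3 + 81m^2n + 96mn^2 − 84n^3

(−9 − 3m + 6n)(4 − 3m + 2n)(−3 − 6m − 7n)
= (−36 + 27m − 18n − 12m + 9m^2 − 6mn + 24n − 18mn + 12n^2)(−3 − 6m − 7n)    [distributive law]
= (−36 + 15m + 6n + 9m^2 − 24mn + 12n^2)(−3 − 6m − 7n)    [combine like terms]
= 108 + 216m + 252n − 45m − 90m^2 − 105mn − 18n − 36mn − 42n^2 − 27m^2 − 54m^3 − 63m^2n + 72mn + 144m^2n + 168mn^2 − 36n^2 − 72mn^2 − 84n^3    [distributive law]
= 108 + 171m + 234n − 117m^2 − 69mn − 78n^2 − 54m^3 + 81m^2n + 96mn^2 − 84n^3    [combine like terms]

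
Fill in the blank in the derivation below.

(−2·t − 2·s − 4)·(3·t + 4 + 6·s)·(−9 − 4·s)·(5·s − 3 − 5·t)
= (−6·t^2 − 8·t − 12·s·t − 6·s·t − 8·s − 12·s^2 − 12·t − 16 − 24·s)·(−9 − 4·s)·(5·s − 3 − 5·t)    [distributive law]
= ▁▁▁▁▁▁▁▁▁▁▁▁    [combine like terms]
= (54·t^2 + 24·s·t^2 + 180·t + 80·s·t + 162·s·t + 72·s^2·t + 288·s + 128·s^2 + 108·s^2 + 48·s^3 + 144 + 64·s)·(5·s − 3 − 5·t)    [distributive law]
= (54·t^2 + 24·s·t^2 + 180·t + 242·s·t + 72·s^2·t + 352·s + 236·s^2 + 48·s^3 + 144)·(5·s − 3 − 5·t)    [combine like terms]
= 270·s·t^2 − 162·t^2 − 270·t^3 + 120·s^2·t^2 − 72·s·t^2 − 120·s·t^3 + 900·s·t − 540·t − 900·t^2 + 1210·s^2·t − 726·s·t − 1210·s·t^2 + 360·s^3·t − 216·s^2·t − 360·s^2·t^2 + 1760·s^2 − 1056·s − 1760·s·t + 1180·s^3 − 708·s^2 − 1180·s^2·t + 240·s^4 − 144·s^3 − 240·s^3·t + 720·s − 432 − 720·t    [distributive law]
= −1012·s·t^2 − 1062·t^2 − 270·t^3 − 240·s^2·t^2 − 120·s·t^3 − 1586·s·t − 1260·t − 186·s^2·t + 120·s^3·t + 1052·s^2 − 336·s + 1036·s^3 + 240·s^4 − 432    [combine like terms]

By combine like terms:

(−6·t^2 − 20·t − 18·s·t − 32·s − 12·s^2 − 16)·(−9 − 4·s)·(5·s − 3 − 5·t)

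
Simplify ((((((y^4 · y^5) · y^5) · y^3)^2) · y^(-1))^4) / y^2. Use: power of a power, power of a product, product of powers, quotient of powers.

((((((y^4 · y^5) · y^5) · y^3)^2) · y^(-1))^4) / y^2
= ((((((y^4 · y^5) · y^5) · y^3)^2)^4) · ((y^(-1))^4)) / y^2    [power of a product]
= (((((y^4 · y^5) · y^5) · y^3)^8) · ((y^(-1))^4)) / y^2    [power of a power]
= (((((y^4 · y^5) · y^5)^8) · ((y^3)^8)) · ((y^(-1))^4)) / y^2    [power of a product]
= (((((y^4 · y^5)^8) · ((y^5)^8)) · ((y^3)^8)) · ((y^(-1))^4)) / y^2    [power of a product]
= ((((((y^4)^8) · ((y^5)^8)) · ((y^5)^8)) · ((y^3)^8)) · ((y^(-1))^4)) / y^2    [power of a product]
= ((((y^32 · ((y^5)^8)) · ((y^5)^8)) · ((y^3)^8)) · ((y^(-1))^4)) / y^2    [power of a power]
= ((((y^32 · y^40) · ((y^5)^8)) · ((y^3)^8)) · ((y^(-1))^4)) / y^2    [power of a power]
= (((y^72 · ((y^5)^8)) · ((y^3)^8)) · ((y^(-1))^4)) / y^2    [product of powers]
= (((y^72 · y^40) · ((y^3)^8)) · ((y^(-1))^4)) / y^2    [power of a power]
= ((y^112 · ((y^3)^8)) · ((y^(-1))^4)) / y^2    [product of powers]
= ((y^112 · y^24) · ((y^(-1))^4)) / y^2    [power of a power]
= (y^136 · ((y^(-1))^4)) / y^2    [product of powers]
= (y^136 · y^(-4)) / y^2    [power of a power]
= y^132 / y^2    [product of powers]
= y^130    [quotient of powers]

y^130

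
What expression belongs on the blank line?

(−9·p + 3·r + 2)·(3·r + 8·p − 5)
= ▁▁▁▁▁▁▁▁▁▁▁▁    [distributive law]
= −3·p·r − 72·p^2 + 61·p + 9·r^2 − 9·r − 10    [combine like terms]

Applying distributive law to the line above:

−27·p·r − 72·p^2 + 45·p + 9·r^2 + 24·p·r − 15·r + 6·r + 16·p − 10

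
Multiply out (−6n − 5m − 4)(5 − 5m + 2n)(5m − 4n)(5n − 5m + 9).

−2870mn² + 725m²n − 2430mn + 1192n³ + 1768n² − 940mn³ + 700m²n² + 240n⁴ + 1250m³ + 275m² + 625m³n − 625m⁴ − 900m + 720n

(−6n − 5m − 4)(5 − 5m + 2n)(5m − 4n)(5n − 5m + 9)
= (−30n + 30mn − 12n² − 25m + 25m² − 10mn − 20 + 20m − 8n)(5m − 4n)(5n − 5m + 9)    [distributive law]
= (−38n + 20mn − 12n² − 5m + 25m² − 20)(5m − 4n)(5n − 5m + 9)    [combine like terms]
= (−190mn + 152n² + 100m²n − 80mn² − 60mn² + 48n³ − 25m² + 20mn + 125m³ − 100m²n − 100m + 80n)(5n − 5m + 9)    [distributive law]
= (−170mn + 152n² − 140mn² + 48n³ − 25m² + 125m³ − 100m + 80n)(5n − 5m + 9)    [combine like terms]
= −850mn² + 850m²n − 1530mn + 760n³ − 760mn² + 1368n² − 700mn³ + 700m²n² − 1260mn² + 240n⁴ − 240mn³ + 432n³ − 125m²n + 125m³ − 225m² + 625m³n − 625m⁴ + 1125m³ − 500mn + 500m² − 900m + 400n² − 400mn + 720n    [distributive law]
= −2870mn² + 725m²n − 2430mn + 1192n³ + 1768n² − 940mn³ + 700m²n² + 240n⁴ + 1250m³ + 275m² + 625m³n − 625m⁴ − 900m + 720n    [combine like terms]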